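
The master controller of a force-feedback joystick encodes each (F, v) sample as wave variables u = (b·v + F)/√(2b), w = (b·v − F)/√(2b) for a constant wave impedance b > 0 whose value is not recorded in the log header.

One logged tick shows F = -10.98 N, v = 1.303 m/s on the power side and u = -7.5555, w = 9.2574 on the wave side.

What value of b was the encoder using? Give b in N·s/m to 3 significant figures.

u + w = 1.70190;  u + w = √(2b)·v, so √(2b) = 1.70190/1.303 = 1.30614.
b = (√(2b))²/2 = 1.70600/2 = 0.85300.
(Check via u − w = 2F/√(2b): u − w = -16.81290, 2F/√(2b) = -16.81290.)

b = 0.853 N·s/m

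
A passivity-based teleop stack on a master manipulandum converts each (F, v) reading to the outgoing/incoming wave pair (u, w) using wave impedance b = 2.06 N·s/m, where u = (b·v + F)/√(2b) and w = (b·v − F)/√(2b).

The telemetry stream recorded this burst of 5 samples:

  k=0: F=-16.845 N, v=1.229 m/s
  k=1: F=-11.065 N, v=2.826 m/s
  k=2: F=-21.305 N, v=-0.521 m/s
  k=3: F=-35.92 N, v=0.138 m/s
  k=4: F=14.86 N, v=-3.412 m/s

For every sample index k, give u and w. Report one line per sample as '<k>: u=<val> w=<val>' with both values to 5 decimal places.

k=0: b·v=2.06×1.229=2.53174; √(2b)=2.02978; u=(2.53174+(-16.845))/2.02978=-7.05164, w=(2.53174−(-16.845))/2.02978=9.54623
k=1: b·v=2.06×2.826=5.82156; √(2b)=2.02978; u=(5.82156+(-11.065))/2.02978=-2.58326, w=(5.82156−(-11.065))/2.02978=8.31941
k=2: b·v=2.06×(-0.521)=-1.07326; √(2b)=2.02978; u=(-1.07326+(-21.305))/2.02978=-11.02498, w=(-1.07326−(-21.305))/2.02978=9.96746
k=3: b·v=2.06×0.138=0.28428; √(2b)=2.02978; u=(0.28428+(-35.92))/2.02978=-17.55646, w=(0.28428−(-35.92))/2.02978=17.83657
k=4: b·v=2.06×(-3.412)=-7.02872; √(2b)=2.02978; u=(-7.02872+14.86)/2.02978=3.85819, w=(-7.02872−14.86)/2.02978=-10.78380

0: u=-7.05164 w=9.54623
1: u=-2.58326 w=8.31941
2: u=-11.02498 w=9.96746
3: u=-17.55646 w=17.83657
4: u=3.85819 w=-10.78380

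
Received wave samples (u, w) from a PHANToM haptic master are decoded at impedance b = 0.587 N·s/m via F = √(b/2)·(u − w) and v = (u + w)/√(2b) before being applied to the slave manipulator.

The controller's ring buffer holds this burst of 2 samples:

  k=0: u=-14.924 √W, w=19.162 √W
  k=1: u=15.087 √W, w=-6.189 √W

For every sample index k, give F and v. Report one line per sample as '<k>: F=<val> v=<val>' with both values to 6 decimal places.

k=0: u−w=-34.086000, u+w=4.238000; √(b/2)=0.541756, √(2b)=1.083513; F=0.541756×(-34.086)=-18.466309, v=4.238000/1.083513=3.911352
k=1: u−w=21.276000, u+w=8.898000; √(b/2)=0.541756, √(2b)=1.083513; F=0.541756×21.276=11.526409, v=8.898000/1.083513=8.212178

0: F=-18.466309 v=3.911352
1: F=11.526409 v=8.212178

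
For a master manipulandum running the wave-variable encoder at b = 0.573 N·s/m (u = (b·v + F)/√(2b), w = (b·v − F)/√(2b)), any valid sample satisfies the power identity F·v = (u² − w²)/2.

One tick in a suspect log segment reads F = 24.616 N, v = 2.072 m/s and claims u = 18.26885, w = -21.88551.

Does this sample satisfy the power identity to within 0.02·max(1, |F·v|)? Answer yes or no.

no

F·v = 24.616×2.072 = 51.00435 W.
(u² − w²)/2 = (333.75088 − 478.97555)/2 = -72.61233 W.
|Δ| = 123.61669;  2% of max(1, |F·v|) = 1.02009.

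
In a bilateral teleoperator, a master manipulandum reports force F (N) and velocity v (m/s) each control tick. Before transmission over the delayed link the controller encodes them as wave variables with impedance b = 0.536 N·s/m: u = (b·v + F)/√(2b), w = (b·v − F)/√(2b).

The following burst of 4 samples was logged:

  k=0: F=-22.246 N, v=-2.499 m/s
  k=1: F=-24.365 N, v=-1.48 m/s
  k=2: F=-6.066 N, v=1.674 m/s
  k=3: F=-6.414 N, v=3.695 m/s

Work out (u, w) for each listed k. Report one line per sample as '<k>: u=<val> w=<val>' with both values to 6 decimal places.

k=0: b·v=0.536×(-2.499)=-1.339464; √(2b)=1.035374; u=(-1.339464+(-22.246))/1.035374=-22.779649, w=(-1.339464−(-22.246))/1.035374=20.192249
k=1: b·v=0.536×(-1.48)=-0.793280; √(2b)=1.035374; u=(-0.793280+(-24.365))/1.035374=-24.298729, w=(-0.793280−(-24.365))/1.035374=22.766375
k=2: b·v=0.536×1.674=0.897264; √(2b)=1.035374; u=(0.897264+(-6.066))/1.035374=-4.992142, w=(0.897264−(-6.066))/1.035374=6.725359
k=3: b·v=0.536×3.695=1.980520; √(2b)=1.035374; u=(1.980520+(-6.414))/1.035374=-4.282007, w=(1.980520−(-6.414))/1.035374=8.107715

0: u=-22.779649 w=20.192249
1: u=-24.298729 w=22.766375
2: u=-4.992142 w=6.725359
3: u=-4.282007 w=8.107715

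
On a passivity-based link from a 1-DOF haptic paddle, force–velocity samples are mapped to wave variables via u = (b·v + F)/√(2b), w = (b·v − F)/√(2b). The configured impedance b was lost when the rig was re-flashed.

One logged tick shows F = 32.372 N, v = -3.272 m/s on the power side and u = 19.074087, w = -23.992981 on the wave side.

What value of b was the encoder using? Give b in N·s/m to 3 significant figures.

u + w = -4.918894;  u + w = √(2b)·v, so √(2b) = -4.918894/(-3.272) = 1.503329.
b = (√(2b))²/2 = 2.259999/2 = 1.130000.
(Check via u − w = 2F/√(2b): u − w = 43.067068, 2F/√(2b) = 43.067073.)

b = 1.13 N·s/m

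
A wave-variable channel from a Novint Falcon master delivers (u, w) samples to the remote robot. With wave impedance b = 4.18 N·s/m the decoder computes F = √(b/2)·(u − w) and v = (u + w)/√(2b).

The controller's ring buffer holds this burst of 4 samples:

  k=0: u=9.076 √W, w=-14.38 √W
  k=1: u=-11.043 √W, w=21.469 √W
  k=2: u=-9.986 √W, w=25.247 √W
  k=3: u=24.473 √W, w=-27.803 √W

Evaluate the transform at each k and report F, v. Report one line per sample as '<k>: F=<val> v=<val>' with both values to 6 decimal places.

0: F=33.909946 v=-1.834427
1: F=-47.002053 v=3.605908
2: F=-50.935757 v=5.278127
3: F=75.574537 v=-1.151705

k=0: u−w=23.456000, u+w=-5.304000; √(b/2)=1.445683, √(2b)=2.891366; F=1.445683×23.456=33.909946, v=-5.304000/2.891366=-1.834427
k=1: u−w=-32.512000, u+w=10.426000; √(b/2)=1.445683, √(2b)=2.891366; F=1.445683×(-32.512)=-47.002053, v=10.426000/2.891366=3.605908
k=2: u−w=-35.233000, u+w=15.261000; √(b/2)=1.445683, √(2b)=2.891366; F=1.445683×(-35.233)=-50.935757, v=15.261000/2.891366=5.278127
k=3: u−w=52.276000, u+w=-3.330000; √(b/2)=1.445683, √(2b)=2.891366; F=1.445683×52.276=75.574537, v=-3.330000/2.891366=-1.151705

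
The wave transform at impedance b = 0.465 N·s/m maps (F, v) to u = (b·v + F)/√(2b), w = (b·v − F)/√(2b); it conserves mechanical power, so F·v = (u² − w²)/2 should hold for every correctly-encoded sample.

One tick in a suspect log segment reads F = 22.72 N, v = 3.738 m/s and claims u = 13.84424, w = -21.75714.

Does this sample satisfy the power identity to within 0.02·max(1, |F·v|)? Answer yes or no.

F·v = 22.72×3.738 = 84.9274 W.
(u² − w²)/2 = (191.6630 − 473.3731)/2 = -140.8551 W.
|Δ| = 225.7824;  2% of max(1, |F·v|) = 1.6985.

no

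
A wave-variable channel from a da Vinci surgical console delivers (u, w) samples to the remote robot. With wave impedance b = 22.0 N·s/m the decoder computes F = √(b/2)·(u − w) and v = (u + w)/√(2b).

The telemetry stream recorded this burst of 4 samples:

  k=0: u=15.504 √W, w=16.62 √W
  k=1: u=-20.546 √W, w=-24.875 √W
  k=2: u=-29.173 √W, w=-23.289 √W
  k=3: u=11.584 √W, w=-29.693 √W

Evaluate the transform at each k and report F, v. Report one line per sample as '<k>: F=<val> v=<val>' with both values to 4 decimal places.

0: F=-3.7014 v=4.8429
1: F=14.3577 v=-6.8475
2: F=-19.5150 v=-7.9089
3: F=136.9003 v=-2.7300

k=0: u−w=-1.1160, u+w=32.1240; √(b/2)=3.3166, √(2b)=6.6332; F=3.3166×(-1.116)=-3.7014, v=32.1240/6.6332=4.8429
k=1: u−w=4.3290, u+w=-45.4210; √(b/2)=3.3166, √(2b)=6.6332; F=3.3166×4.329=14.3577, v=-45.4210/6.6332=-6.8475
k=2: u−w=-5.8840, u+w=-52.4620; √(b/2)=3.3166, √(2b)=6.6332; F=3.3166×(-5.884)=-19.5150, v=-52.4620/6.6332=-7.9089
k=3: u−w=41.2770, u+w=-18.1090; √(b/2)=3.3166, √(2b)=6.6332; F=3.3166×41.277=136.9003, v=-18.1090/6.6332=-2.7300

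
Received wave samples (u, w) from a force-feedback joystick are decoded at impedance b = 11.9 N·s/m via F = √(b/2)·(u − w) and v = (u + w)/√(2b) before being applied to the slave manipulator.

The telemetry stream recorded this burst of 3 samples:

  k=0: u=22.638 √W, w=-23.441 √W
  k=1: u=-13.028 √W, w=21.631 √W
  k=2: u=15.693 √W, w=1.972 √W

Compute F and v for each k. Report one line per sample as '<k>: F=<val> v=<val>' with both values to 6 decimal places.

k=0: u−w=46.079000, u+w=-0.803000; √(b/2)=2.439262, √(2b)=4.878524; F=2.439262×46.079=112.398762, v=-0.803000/4.878524=-0.164599
k=1: u−w=-34.659000, u+w=8.603000; √(b/2)=2.439262, √(2b)=4.878524; F=2.439262×(-34.659)=-84.542388, v=8.603000/4.878524=1.763443
k=2: u−w=13.721000, u+w=17.665000; √(b/2)=2.439262, √(2b)=4.878524; F=2.439262×13.721=33.469116, v=17.665000/4.878524=3.620972

0: F=112.398762 v=-0.164599
1: F=-84.542388 v=1.763443
2: F=33.469116 v=3.620972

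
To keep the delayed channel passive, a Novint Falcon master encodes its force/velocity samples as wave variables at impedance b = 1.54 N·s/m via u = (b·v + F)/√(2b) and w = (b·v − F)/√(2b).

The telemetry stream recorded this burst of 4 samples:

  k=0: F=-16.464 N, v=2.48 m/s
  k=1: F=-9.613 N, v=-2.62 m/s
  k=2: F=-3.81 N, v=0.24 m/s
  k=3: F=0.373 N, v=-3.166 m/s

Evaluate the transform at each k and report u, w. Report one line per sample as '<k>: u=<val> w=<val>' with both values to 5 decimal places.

0: u=-7.20504 w=11.55743
1: u=-7.77656 w=3.17847
2: u=-1.96035 w=2.38155
3: u=-2.56562 w=-2.99069

k=0: b·v=1.54×2.48=3.81920; √(2b)=1.75499; u=(3.81920+(-16.464))/1.75499=-7.20504, w=(3.81920−(-16.464))/1.75499=11.55743
k=1: b·v=1.54×(-2.62)=-4.03480; √(2b)=1.75499; u=(-4.03480+(-9.613))/1.75499=-7.77656, w=(-4.03480−(-9.613))/1.75499=3.17847
k=2: b·v=1.54×0.24=0.36960; √(2b)=1.75499; u=(0.36960+(-3.81))/1.75499=-1.96035, w=(0.36960−(-3.81))/1.75499=2.38155
k=3: b·v=1.54×(-3.166)=-4.87564; √(2b)=1.75499; u=(-4.87564+0.373)/1.75499=-2.56562, w=(-4.87564−0.373)/1.75499=-2.99069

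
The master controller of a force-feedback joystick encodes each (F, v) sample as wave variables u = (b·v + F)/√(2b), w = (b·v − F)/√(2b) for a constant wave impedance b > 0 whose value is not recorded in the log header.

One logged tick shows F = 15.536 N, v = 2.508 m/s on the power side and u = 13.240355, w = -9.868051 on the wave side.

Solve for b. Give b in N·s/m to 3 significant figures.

b = 0.904 N·s/m

u + w = 3.372304;  u + w = √(2b)·v, so √(2b) = 3.372304/2.508 = 1.344619.
b = (√(2b))²/2 = 1.808000/2 = 0.904000.
(Check via u − w = 2F/√(2b): u − w = 23.108406, 2F/√(2b) = 23.108408.)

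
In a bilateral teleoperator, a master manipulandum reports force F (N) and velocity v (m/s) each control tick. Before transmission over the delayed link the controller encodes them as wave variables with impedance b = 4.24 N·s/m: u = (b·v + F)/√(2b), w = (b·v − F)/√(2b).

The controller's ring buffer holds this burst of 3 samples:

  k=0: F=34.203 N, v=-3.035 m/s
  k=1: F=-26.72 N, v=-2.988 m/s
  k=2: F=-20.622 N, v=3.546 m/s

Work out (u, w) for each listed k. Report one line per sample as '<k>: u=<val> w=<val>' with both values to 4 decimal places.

k=0: b·v=4.24×(-3.035)=-12.8684; √(2b)=2.9120; u=(-12.8684+34.203)/2.9120=7.3263, w=(-12.8684−34.203)/2.9120=-16.1644
k=1: b·v=4.24×(-2.988)=-12.6691; √(2b)=2.9120; u=(-12.6691+(-26.72))/2.9120=-13.5263, w=(-12.6691−(-26.72))/2.9120=4.8251
k=2: b·v=4.24×3.546=15.0350; √(2b)=2.9120; u=(15.0350+(-20.622))/2.9120=-1.9186, w=(15.0350−(-20.622))/2.9120=12.2447

0: u=7.3263 w=-16.1644
1: u=-13.5263 w=4.8251
2: u=-1.9186 w=12.2447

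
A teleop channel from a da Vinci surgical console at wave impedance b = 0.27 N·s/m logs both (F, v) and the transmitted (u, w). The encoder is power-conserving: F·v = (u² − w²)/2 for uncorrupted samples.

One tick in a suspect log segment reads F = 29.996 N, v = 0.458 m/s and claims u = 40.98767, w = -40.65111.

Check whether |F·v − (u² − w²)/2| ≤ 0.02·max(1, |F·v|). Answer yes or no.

yes

F·v = 29.996×0.458 = 13.7382 W.
(u² − w²)/2 = (1679.9891 − 1652.5127)/2 = 13.7382 W.
|Δ| = 0.0000;  2% of max(1, |F·v|) = 0.2748.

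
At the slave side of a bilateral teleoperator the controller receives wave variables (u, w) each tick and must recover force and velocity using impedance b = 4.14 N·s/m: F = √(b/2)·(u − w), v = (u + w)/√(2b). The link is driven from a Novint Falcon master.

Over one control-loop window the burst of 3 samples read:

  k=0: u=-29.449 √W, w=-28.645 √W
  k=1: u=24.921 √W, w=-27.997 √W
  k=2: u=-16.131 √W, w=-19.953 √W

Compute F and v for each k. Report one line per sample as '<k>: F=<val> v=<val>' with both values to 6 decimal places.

0: F=-1.156755 v=-20.189061
1: F=76.135744 v=-1.068984
2: F=5.498900 v=-12.540057

k=0: u−w=-0.804000, u+w=-58.094000; √(b/2)=1.438749, √(2b)=2.877499; F=1.438749×(-0.804)=-1.156755, v=-58.094000/2.877499=-20.189061
k=1: u−w=52.918000, u+w=-3.076000; √(b/2)=1.438749, √(2b)=2.877499; F=1.438749×52.918=76.135744, v=-3.076000/2.877499=-1.068984
k=2: u−w=3.822000, u+w=-36.084000; √(b/2)=1.438749, √(2b)=2.877499; F=1.438749×3.822=5.498900, v=-36.084000/2.877499=-12.540057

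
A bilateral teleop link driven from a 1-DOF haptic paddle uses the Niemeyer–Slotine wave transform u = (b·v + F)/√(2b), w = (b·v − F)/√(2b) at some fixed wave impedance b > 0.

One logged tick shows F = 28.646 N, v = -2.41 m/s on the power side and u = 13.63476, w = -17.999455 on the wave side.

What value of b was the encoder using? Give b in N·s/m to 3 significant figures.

u + w = -4.364695;  u + w = √(2b)·v, so √(2b) = -4.364695/(-2.41) = 1.811077.
b = (√(2b))²/2 = 3.279999/2 = 1.640000.
(Check via u − w = 2F/√(2b): u − w = 31.634215, 2F/√(2b) = 31.634220.)

b = 1.64 N·s/m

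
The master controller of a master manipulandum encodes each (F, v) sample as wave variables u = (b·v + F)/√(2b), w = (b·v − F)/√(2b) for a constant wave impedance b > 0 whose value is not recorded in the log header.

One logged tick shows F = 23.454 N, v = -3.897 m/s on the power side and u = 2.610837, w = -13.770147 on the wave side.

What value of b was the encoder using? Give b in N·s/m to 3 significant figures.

u + w = -11.159310;  u + w = √(2b)·v, so √(2b) = -11.159310/(-3.897) = 2.863564.
b = (√(2b))²/2 = 8.200000/2 = 4.100000.
(Check via u − w = 2F/√(2b): u − w = 16.380984, 2F/√(2b) = 16.380984.)

b = 4.1 N·s/m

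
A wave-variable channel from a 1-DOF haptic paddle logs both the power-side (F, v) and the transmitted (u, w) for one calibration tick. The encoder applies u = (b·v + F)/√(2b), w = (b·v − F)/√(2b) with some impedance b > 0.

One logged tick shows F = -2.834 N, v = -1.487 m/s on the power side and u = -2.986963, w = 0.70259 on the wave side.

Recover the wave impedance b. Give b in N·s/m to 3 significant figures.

u + w = -2.284373;  u + w = √(2b)·v, so √(2b) = -2.284373/(-1.487) = 1.536229.
b = (√(2b))²/2 = 2.360001/2 = 1.180000.
(Check via u − w = 2F/√(2b): u − w = -3.689553, 2F/√(2b) = -3.689553.)

b = 1.18 N·s/m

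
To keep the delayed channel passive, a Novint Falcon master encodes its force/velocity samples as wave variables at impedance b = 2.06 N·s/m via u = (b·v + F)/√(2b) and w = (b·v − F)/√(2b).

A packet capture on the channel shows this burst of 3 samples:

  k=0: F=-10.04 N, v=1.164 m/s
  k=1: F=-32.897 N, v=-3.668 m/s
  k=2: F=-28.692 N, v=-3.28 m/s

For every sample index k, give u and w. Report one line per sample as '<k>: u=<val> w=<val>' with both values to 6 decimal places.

k=0: b·v=2.06×1.164=2.397840; √(2b)=2.029778; u=(2.397840+(-10.04))/2.029778=-3.765022, w=(2.397840−(-10.04))/2.029778=6.127684
k=1: b·v=2.06×(-3.668)=-7.556080; √(2b)=2.029778; u=(-7.556080+(-32.897))/2.029778=-19.929802, w=(-7.556080−(-32.897))/2.029778=12.484575
k=2: b·v=2.06×(-3.28)=-6.756800; √(2b)=2.029778; u=(-6.756800+(-28.692))/2.029778=-17.464370, w=(-6.756800−(-28.692))/2.029778=10.806697

0: u=-3.765022 w=6.127684
1: u=-19.929802 w=12.484575
2: u=-17.464370 w=10.806697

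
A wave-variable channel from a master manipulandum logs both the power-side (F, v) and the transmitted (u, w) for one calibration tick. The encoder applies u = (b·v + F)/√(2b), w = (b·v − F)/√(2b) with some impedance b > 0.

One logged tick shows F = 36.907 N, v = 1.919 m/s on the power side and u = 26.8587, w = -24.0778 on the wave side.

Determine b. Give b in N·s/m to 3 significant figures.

b = 1.05 N·s/m

u + w = 2.78090;  u + w = √(2b)·v, so √(2b) = 2.78090/1.919 = 1.44914.
b = (√(2b))²/2 = 2.10001/2 = 1.05000.
(Check via u − w = 2F/√(2b): u − w = 50.93650, 2F/√(2b) = 50.93641.)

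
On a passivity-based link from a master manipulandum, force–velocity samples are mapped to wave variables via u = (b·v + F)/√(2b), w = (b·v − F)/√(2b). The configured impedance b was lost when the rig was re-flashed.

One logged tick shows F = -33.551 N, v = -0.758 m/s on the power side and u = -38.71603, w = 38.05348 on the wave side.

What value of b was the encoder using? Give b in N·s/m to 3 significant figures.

b = 0.382 N·s/m

u + w = -0.66255;  u + w = √(2b)·v, so √(2b) = -0.66255/(-0.758) = 0.87408.
b = (√(2b))²/2 = 0.76401/2 = 0.38200.
(Check via u − w = 2F/√(2b): u − w = -76.76951, 2F/√(2b) = -76.76902.)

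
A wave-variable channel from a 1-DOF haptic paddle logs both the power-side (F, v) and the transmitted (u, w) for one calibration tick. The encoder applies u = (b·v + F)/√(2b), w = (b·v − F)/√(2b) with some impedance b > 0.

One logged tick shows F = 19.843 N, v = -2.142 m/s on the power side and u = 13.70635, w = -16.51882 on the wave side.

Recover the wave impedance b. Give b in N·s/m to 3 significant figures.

b = 0.862 N·s/m

u + w = -2.8125;  u + w = √(2b)·v, so √(2b) = -2.8125/(-2.142) = 1.3130.
b = (√(2b))²/2 = 1.7240/2 = 0.8620.
(Check via u − w = 2F/√(2b): u − w = 30.2252, 2F/√(2b) = 30.2252.)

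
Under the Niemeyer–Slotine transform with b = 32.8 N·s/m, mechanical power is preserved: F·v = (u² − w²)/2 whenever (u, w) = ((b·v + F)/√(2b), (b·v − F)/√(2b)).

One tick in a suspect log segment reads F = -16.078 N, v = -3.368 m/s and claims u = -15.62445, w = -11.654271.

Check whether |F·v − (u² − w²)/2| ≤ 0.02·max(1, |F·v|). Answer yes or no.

yes

F·v = (-16.078)×(-3.368) = 54.150704 W.
(u² − w²)/2 = (244.123438 − 135.822033)/2 = 54.150703 W.
|Δ| = 0.000001;  2% of max(1, |F·v|) = 1.083014.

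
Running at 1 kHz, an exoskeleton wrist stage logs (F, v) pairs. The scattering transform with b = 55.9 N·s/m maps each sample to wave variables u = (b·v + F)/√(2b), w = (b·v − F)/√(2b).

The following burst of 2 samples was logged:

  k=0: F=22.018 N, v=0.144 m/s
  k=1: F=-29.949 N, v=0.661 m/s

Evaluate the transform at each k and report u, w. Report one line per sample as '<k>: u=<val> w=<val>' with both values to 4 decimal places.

k=0: b·v=55.9×0.144=8.0496; √(2b)=10.5736; u=(8.0496+22.018)/10.5736=2.8437, w=(8.0496−22.018)/10.5736=-1.3211
k=1: b·v=55.9×0.661=36.9499; √(2b)=10.5736; u=(36.9499+(-29.949))/10.5736=0.6621, w=(36.9499−(-29.949))/10.5736=6.3270

0: u=2.8437 w=-1.3211
1: u=0.6621 w=6.3270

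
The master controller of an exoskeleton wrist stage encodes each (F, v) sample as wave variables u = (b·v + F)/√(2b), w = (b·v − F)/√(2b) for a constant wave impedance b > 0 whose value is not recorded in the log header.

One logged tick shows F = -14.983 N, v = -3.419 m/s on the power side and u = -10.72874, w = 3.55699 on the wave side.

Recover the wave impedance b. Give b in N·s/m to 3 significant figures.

b = 2.2 N·s/m

u + w = -7.17175;  u + w = √(2b)·v, so √(2b) = -7.17175/(-3.419) = 2.09762.
b = (√(2b))²/2 = 4.39999/2 = 2.20000.
(Check via u − w = 2F/√(2b): u − w = -14.28573, 2F/√(2b) = -14.28574.)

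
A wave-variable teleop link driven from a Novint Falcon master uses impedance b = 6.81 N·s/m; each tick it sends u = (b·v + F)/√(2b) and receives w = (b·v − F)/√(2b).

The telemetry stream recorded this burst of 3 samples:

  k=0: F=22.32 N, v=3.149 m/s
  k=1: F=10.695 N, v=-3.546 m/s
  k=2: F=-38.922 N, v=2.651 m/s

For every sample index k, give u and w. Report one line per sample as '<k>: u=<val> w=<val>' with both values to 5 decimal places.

k=0: b·v=6.81×3.149=21.44469; √(2b)=3.69053; u=(21.44469+22.32)/3.69053=11.85865, w=(21.44469−22.32)/3.69053=-0.23718
k=1: b·v=6.81×(-3.546)=-24.14826; √(2b)=3.69053; u=(-24.14826+10.695)/3.69053=-3.64535, w=(-24.14826−10.695)/3.69053=-9.44127
k=2: b·v=6.81×2.651=18.05331; √(2b)=3.69053; u=(18.05331+(-38.922))/3.69053=-5.65466, w=(18.05331−(-38.922))/3.69053=15.43825

0: u=11.85865 w=-0.23718
1: u=-3.64535 w=-9.44127
2: u=-5.65466 w=15.43825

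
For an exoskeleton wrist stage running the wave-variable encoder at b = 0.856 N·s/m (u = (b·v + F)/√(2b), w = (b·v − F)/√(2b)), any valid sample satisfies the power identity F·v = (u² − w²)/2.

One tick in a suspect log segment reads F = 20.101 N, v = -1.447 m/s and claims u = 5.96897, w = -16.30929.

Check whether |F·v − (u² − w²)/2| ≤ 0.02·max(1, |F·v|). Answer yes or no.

no

F·v = 20.101×(-1.447) = -29.0861 W.
(u² − w²)/2 = (35.6286 − 265.9929)/2 = -115.1822 W.
|Δ| = 86.0960;  2% of max(1, |F·v|) = 0.5817.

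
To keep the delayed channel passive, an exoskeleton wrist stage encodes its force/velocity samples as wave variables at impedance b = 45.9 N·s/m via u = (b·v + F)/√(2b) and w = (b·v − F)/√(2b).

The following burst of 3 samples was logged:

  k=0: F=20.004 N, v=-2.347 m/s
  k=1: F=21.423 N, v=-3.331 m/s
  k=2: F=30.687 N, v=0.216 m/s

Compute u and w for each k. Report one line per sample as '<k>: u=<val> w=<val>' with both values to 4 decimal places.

k=0: b·v=45.9×(-2.347)=-107.7273; √(2b)=9.5812; u=(-107.7273+20.004)/9.5812=-9.1557, w=(-107.7273−20.004)/9.5812=-13.3314
k=1: b·v=45.9×(-3.331)=-152.8929; √(2b)=9.5812; u=(-152.8929+21.423)/9.5812=-13.7216, w=(-152.8929−21.423)/9.5812=-18.1935
k=2: b·v=45.9×0.216=9.9144; √(2b)=9.5812; u=(9.9144+30.687)/9.5812=4.2376, w=(9.9144−30.687)/9.5812=-2.1681

0: u=-9.1557 w=-13.3314
1: u=-13.7216 w=-18.1935
2: u=4.2376 w=-2.1681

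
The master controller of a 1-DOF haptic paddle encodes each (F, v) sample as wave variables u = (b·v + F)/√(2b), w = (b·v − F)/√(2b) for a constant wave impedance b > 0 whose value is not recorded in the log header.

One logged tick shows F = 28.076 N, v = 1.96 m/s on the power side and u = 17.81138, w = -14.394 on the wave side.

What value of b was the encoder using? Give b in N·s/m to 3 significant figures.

u + w = 3.41738;  u + w = √(2b)·v, so √(2b) = 3.41738/1.96 = 1.74356.
b = (√(2b))²/2 = 3.04001/2 = 1.52000.
(Check via u − w = 2F/√(2b): u − w = 32.20538, 2F/√(2b) = 32.20535.)

b = 1.52 N·s/m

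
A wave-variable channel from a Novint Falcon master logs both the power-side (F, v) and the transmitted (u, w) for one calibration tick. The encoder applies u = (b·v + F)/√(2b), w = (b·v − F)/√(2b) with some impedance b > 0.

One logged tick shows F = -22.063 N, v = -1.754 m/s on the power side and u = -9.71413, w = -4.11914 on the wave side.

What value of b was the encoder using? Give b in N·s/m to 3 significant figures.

b = 31.1 N·s/m

u + w = -13.83327;  u + w = √(2b)·v, so √(2b) = -13.83327/(-1.754) = 7.88670.
b = (√(2b))²/2 = 62.20002/2 = 31.10001.
(Check via u − w = 2F/√(2b): u − w = -5.59499, 2F/√(2b) = -5.59499.)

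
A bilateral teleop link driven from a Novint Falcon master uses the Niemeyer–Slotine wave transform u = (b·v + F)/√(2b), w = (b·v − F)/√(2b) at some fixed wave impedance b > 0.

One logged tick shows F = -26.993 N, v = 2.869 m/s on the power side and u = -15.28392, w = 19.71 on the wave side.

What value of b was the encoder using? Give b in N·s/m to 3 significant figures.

u + w = 4.42608;  u + w = √(2b)·v, so √(2b) = 4.42608/2.869 = 1.54273.
b = (√(2b))²/2 = 2.38000/2 = 1.19000.
(Check via u − w = 2F/√(2b): u − w = -34.99392, 2F/√(2b) = -34.99391.)

b = 1.19 N·s/m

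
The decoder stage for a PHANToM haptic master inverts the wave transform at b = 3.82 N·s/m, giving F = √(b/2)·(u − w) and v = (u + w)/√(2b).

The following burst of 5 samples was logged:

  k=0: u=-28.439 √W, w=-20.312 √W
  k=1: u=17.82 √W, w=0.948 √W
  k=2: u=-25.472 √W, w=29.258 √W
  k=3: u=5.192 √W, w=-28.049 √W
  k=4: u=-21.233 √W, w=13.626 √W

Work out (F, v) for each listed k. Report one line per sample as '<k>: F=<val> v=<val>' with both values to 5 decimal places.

k=0: u−w=-8.12700, u+w=-48.75100; √(b/2)=1.38203, √(2b)=2.76405; F=1.38203×(-8.127)=-11.23174, v=-48.75100/2.76405=-17.63749
k=1: u−w=16.87200, u+w=18.76800; √(b/2)=1.38203, √(2b)=2.76405; F=1.38203×16.872=23.31757, v=18.76800/2.76405=6.79002
k=2: u−w=-54.73000, u+w=3.78600; √(b/2)=1.38203, √(2b)=2.76405; F=1.38203×(-54.73)=-75.63836, v=3.78600/2.76405=1.36973
k=3: u−w=33.24100, u+w=-22.85700; √(b/2)=1.38203, √(2b)=2.76405; F=1.38203×33.241=45.93998, v=-22.85700/2.76405=-8.26937
k=4: u−w=-34.85900, u+w=-7.60700; √(b/2)=1.38203, √(2b)=2.76405; F=1.38203×(-34.859)=-48.17610, v=-7.60700/2.76405=-2.75212

0: F=-11.23174 v=-17.63749
1: F=23.31757 v=6.79002
2: F=-75.63836 v=1.36973
3: F=45.93998 v=-8.26937
4: F=-48.17610 v=-2.75212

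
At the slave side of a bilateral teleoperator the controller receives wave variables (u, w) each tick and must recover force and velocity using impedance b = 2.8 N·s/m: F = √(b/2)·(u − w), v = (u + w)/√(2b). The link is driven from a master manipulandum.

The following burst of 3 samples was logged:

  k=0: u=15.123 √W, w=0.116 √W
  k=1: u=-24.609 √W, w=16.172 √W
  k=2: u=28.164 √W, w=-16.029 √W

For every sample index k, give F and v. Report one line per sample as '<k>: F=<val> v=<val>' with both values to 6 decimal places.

k=0: u−w=15.007000, u+w=15.239000; √(b/2)=1.183216, √(2b)=2.366432; F=1.183216×15.007=17.756522, v=15.239000/2.366432=6.439653
k=1: u−w=-40.781000, u+w=-8.437000; √(b/2)=1.183216, √(2b)=2.366432; F=1.183216×(-40.781)=-48.252730, v=-8.437000/2.366432=-3.565283
k=2: u−w=44.193000, u+w=12.135000; √(b/2)=1.183216, √(2b)=2.366432; F=1.183216×44.193=52.289863, v=12.135000/2.366432=5.127973

0: F=17.756522 v=6.439653
1: F=-48.252730 v=-3.565283
2: F=52.289863 v=5.127973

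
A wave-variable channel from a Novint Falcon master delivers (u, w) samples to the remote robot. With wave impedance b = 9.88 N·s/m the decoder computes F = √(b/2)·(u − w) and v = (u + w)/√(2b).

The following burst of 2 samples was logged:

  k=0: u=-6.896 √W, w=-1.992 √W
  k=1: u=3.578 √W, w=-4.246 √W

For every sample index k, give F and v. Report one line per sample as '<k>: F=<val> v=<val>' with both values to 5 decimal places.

0: F=-10.89968 v=-1.99945
1: F=17.38971 v=-0.15027

k=0: u−w=-4.90400, u+w=-8.88800; √(b/2)=2.22261, √(2b)=4.44522; F=2.22261×(-4.904)=-10.89968, v=-8.88800/4.44522=-1.99945
k=1: u−w=7.82400, u+w=-0.66800; √(b/2)=2.22261, √(2b)=4.44522; F=2.22261×7.824=17.38971, v=-0.66800/4.44522=-0.15027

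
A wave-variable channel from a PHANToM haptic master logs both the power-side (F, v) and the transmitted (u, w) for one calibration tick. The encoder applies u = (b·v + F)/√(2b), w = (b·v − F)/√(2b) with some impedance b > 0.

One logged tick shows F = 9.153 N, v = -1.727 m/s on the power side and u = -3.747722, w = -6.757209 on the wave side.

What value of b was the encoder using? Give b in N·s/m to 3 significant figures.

u + w = -10.504931;  u + w = √(2b)·v, so √(2b) = -10.504931/(-1.727) = 6.082763.
b = (√(2b))²/2 = 37.000001/2 = 18.500000.
(Check via u − w = 2F/√(2b): u − w = 3.009487, 2F/√(2b) = 3.009488.)

b = 18.5 N·s/m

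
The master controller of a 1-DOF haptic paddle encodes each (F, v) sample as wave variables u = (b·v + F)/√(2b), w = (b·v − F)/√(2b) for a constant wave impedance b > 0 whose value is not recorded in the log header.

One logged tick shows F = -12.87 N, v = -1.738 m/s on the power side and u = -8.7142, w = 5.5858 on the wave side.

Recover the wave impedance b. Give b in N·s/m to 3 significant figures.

u + w = -3.128400;  u + w = √(2b)·v, so √(2b) = -3.128400/(-1.738) = 1.800000.
b = (√(2b))²/2 = 3.240000/2 = 1.620000.
(Check via u − w = 2F/√(2b): u − w = -14.300000, 2F/√(2b) = -14.300000.)

b = 1.62 N·s/m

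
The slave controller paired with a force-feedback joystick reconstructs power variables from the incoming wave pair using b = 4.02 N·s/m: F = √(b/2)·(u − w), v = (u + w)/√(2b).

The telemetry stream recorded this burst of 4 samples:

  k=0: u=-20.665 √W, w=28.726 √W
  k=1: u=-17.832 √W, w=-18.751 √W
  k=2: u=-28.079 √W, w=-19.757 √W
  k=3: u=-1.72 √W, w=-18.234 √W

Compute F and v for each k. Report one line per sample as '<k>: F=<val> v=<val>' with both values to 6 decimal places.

k=0: u−w=-49.391000, u+w=8.061000; √(b/2)=1.417745, √(2b)=2.835489; F=1.417745×(-49.391)=-70.023828, v=8.061000/2.835489=2.842896
k=1: u−w=0.919000, u+w=-36.583000; √(b/2)=1.417745, √(2b)=2.835489; F=1.417745×0.919=1.302907, v=-36.583000/2.835489=-12.901829
k=2: u−w=-8.322000, u+w=-47.836000; √(b/2)=1.417745, √(2b)=2.835489; F=1.417745×(-8.322)=-11.798471, v=-47.836000/2.835489=-16.870456
k=3: u−w=16.514000, u+w=-19.954000; √(b/2)=1.417745, √(2b)=2.835489; F=1.417745×16.514=23.412636, v=-19.954000/2.835489=-7.037233

0: F=-70.023828 v=2.842896
1: F=1.302907 v=-12.901829
2: F=-11.798471 v=-16.870456
3: F=23.412636 v=-7.037233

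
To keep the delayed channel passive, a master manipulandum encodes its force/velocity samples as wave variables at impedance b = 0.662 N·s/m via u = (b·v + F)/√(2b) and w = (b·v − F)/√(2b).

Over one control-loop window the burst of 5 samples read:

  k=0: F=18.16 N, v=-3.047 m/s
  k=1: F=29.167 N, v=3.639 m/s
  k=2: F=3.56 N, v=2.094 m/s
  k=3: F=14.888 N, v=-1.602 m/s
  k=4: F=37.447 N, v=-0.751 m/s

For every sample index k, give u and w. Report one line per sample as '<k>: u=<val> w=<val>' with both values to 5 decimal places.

k=0: b·v=0.662×(-3.047)=-2.01711; √(2b)=1.15065; u=(-2.01711+18.16)/1.15065=14.02934, w=(-2.01711−18.16)/1.15065=-17.53537
k=1: b·v=0.662×3.639=2.40902; √(2b)=1.15065; u=(2.40902+29.167)/1.15065=27.44185, w=(2.40902−29.167)/1.15065=-23.25463
k=2: b·v=0.662×2.094=1.38623; √(2b)=1.15065; u=(1.38623+3.56)/1.15065=4.29863, w=(1.38623−3.56)/1.15065=-1.88917
k=3: b·v=0.662×(-1.602)=-1.06052; √(2b)=1.15065; u=(-1.06052+14.888)/1.15065=12.01708, w=(-1.06052−14.888)/1.15065=-13.86042
k=4: b·v=0.662×(-0.751)=-0.49716; √(2b)=1.15065; u=(-0.49716+37.447)/1.15065=32.11209, w=(-0.49716−37.447)/1.15065=-32.97623

0: u=14.02934 w=-17.53537
1: u=27.44185 w=-23.25463
2: u=4.29863 w=-1.88917
3: u=12.01708 w=-13.86042
4: u=32.11209 w=-32.97623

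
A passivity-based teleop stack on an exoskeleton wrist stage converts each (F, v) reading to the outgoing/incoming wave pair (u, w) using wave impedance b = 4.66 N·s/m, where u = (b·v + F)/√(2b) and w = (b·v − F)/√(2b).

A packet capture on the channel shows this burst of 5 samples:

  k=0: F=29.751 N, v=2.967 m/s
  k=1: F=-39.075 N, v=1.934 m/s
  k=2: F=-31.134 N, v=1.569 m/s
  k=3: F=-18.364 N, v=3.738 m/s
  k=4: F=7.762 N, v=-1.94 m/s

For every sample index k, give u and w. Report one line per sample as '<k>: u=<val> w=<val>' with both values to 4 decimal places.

0: u=14.2742 w=-5.2163
1: u=-9.8473 w=15.7516
2: u=-7.8033 w=12.5933
3: u=-0.3095 w=11.7211
4: u=-0.4188 w=-5.5038

k=0: b·v=4.66×2.967=13.8262; √(2b)=3.0529; u=(13.8262+29.751)/3.0529=14.2742, w=(13.8262−29.751)/3.0529=-5.2163
k=1: b·v=4.66×1.934=9.0124; √(2b)=3.0529; u=(9.0124+(-39.075))/3.0529=-9.8473, w=(9.0124−(-39.075))/3.0529=15.7516
k=2: b·v=4.66×1.569=7.3115; √(2b)=3.0529; u=(7.3115+(-31.134))/3.0529=-7.8033, w=(7.3115−(-31.134))/3.0529=12.5933
k=3: b·v=4.66×3.738=17.4191; √(2b)=3.0529; u=(17.4191+(-18.364))/3.0529=-0.3095, w=(17.4191−(-18.364))/3.0529=11.7211
k=4: b·v=4.66×(-1.94)=-9.0404; √(2b)=3.0529; u=(-9.0404+7.762)/3.0529=-0.4188, w=(-9.0404−7.762)/3.0529=-5.5038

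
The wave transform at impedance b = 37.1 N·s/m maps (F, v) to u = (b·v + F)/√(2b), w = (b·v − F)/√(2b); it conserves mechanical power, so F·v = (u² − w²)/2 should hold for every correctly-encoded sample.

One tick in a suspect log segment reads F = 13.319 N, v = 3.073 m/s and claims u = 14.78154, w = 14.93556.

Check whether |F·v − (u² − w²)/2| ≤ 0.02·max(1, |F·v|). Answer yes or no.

no

F·v = 13.319×3.073 = 40.9293 W.
(u² − w²)/2 = (218.4939 − 223.0710)/2 = -2.2885 W.
|Δ| = 43.2178;  2% of max(1, |F·v|) = 0.8186.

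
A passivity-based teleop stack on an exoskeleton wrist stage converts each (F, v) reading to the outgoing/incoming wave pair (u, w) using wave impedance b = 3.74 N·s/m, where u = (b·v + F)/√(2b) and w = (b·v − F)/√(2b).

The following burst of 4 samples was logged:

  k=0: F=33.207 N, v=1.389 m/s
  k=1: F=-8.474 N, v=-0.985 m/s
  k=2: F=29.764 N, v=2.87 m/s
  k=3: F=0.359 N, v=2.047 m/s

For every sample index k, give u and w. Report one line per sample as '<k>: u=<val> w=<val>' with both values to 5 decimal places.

0: u=14.04111 w=-10.24225
1: u=-4.44537 w=1.75143
2: u=14.80746 w=-6.95813
3: u=2.93049 w=2.66797

k=0: b·v=3.74×1.389=5.19486; √(2b)=2.73496; u=(5.19486+33.207)/2.73496=14.04111, w=(5.19486−33.207)/2.73496=-10.24225
k=1: b·v=3.74×(-0.985)=-3.68390; √(2b)=2.73496; u=(-3.68390+(-8.474))/2.73496=-4.44537, w=(-3.68390−(-8.474))/2.73496=1.75143
k=2: b·v=3.74×2.87=10.73380; √(2b)=2.73496; u=(10.73380+29.764)/2.73496=14.80746, w=(10.73380−29.764)/2.73496=-6.95813
k=3: b·v=3.74×2.047=7.65578; √(2b)=2.73496; u=(7.65578+0.359)/2.73496=2.93049, w=(7.65578−0.359)/2.73496=2.66797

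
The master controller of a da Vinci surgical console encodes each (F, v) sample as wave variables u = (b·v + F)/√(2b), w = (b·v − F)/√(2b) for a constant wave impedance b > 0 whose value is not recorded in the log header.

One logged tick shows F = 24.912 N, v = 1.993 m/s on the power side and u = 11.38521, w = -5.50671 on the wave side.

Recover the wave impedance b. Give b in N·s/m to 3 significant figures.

b = 4.35 N·s/m

u + w = 5.8785;  u + w = √(2b)·v, so √(2b) = 5.8785/1.993 = 2.9496.
b = (√(2b))²/2 = 8.7000/2 = 4.3500.
(Check via u − w = 2F/√(2b): u − w = 16.8919, 2F/√(2b) = 16.8919.)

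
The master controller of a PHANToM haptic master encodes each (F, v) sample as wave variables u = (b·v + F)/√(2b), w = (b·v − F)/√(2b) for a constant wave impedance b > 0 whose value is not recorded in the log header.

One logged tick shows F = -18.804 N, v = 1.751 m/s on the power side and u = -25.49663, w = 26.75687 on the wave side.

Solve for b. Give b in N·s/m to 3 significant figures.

u + w = 1.26024;  u + w = √(2b)·v, so √(2b) = 1.26024/1.751 = 0.71973.
b = (√(2b))²/2 = 0.51801/2 = 0.25900.
(Check via u − w = 2F/√(2b): u − w = -52.25350, 2F/√(2b) = -52.25323.)

b = 0.259 N·s/m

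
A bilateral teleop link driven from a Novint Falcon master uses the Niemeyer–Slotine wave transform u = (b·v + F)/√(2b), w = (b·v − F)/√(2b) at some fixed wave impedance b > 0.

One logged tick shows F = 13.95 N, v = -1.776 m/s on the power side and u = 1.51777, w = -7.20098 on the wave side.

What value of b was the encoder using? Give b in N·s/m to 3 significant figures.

u + w = -5.68321;  u + w = √(2b)·v, so √(2b) = -5.68321/(-1.776) = 3.20001.
b = (√(2b))²/2 = 10.24004/2 = 5.12002.
(Check via u − w = 2F/√(2b): u − w = 8.71875, 2F/√(2b) = 8.71873.)

b = 5.12 N·s/m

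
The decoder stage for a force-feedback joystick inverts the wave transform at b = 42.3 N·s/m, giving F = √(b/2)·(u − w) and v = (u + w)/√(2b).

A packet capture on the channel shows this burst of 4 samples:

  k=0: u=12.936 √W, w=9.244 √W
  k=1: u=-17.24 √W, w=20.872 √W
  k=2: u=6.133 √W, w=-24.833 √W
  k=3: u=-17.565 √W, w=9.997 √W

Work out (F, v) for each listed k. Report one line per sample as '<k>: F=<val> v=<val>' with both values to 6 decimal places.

k=0: u−w=3.692000, u+w=22.180000; √(b/2)=4.598913, √(2b)=9.197826; F=4.598913×3.692=16.979186, v=22.180000/9.197826=2.411439
k=1: u−w=-38.112000, u+w=3.632000; √(b/2)=4.598913, √(2b)=9.197826; F=4.598913×(-38.112)=-175.273769, v=3.632000/9.197826=0.394876
k=2: u−w=30.966000, u+w=-18.700000; √(b/2)=4.598913, √(2b)=9.197826; F=4.598913×30.966=142.409937, v=-18.700000/9.197826=-2.033089
k=3: u−w=-27.562000, u+w=-7.568000; √(b/2)=4.598913, √(2b)=9.197826; F=4.598913×(-27.562)=-126.755238, v=-7.568000/9.197826=-0.822803

0: F=16.979186 v=2.411439
1: F=-175.273769 v=0.394876
2: F=142.409937 v=-2.033089
3: F=-126.755238 v=-0.822803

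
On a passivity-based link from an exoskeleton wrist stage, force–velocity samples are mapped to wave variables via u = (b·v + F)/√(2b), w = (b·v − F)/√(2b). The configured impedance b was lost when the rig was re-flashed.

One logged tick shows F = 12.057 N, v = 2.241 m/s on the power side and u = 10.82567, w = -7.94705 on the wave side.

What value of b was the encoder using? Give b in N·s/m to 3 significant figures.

u + w = 2.8786;  u + w = √(2b)·v, so √(2b) = 2.8786/2.241 = 1.2845.
b = (√(2b))²/2 = 1.6500/2 = 0.8250.
(Check via u − w = 2F/√(2b): u − w = 18.7727, 2F/√(2b) = 18.7727.)

b = 0.825 N·s/m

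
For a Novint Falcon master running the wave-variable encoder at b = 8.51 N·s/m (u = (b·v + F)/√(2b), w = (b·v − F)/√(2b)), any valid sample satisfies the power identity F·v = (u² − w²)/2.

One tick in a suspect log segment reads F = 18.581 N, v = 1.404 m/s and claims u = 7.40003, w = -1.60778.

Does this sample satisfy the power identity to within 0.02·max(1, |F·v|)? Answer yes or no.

F·v = 18.581×1.404 = 26.0877 W.
(u² − w²)/2 = (54.7604 − 2.5850)/2 = 26.0877 W.
|Δ| = 0.0000;  2% of max(1, |F·v|) = 0.5218.

yes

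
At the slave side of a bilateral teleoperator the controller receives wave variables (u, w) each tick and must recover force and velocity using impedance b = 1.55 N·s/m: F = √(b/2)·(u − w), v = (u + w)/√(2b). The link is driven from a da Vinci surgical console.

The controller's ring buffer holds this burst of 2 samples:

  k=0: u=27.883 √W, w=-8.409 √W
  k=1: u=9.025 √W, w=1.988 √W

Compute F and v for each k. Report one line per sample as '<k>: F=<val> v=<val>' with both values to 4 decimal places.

k=0: u−w=36.2920, u+w=19.4740; √(b/2)=0.8803, √(2b)=1.7607; F=0.8803×36.292=31.9493, v=19.4740/1.7607=11.0605
k=1: u−w=7.0370, u+w=11.0130; √(b/2)=0.8803, √(2b)=1.7607; F=0.8803×7.037=6.1950, v=11.0130/1.7607=6.2550

0: F=31.9493 v=11.0605
1: F=6.1950 v=6.2550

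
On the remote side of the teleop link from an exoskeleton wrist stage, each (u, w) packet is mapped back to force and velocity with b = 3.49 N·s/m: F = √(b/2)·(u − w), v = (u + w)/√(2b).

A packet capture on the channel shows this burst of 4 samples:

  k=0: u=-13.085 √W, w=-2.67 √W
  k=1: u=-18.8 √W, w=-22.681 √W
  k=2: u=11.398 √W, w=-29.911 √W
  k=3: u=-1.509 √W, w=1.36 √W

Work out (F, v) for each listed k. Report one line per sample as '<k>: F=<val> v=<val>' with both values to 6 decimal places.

k=0: u−w=-10.415000, u+w=-15.755000; √(b/2)=1.320984, √(2b)=2.641969; F=1.320984×(-10.415)=-13.758053, v=-15.755000/2.641969=-5.963355
k=1: u−w=3.881000, u+w=-41.481000; √(b/2)=1.320984, √(2b)=2.641969; F=1.320984×3.881=5.126741, v=-41.481000/2.641969=-15.700790
k=2: u−w=41.309000, u+w=-18.513000; √(b/2)=1.320984, √(2b)=2.641969; F=1.320984×41.309=54.568548, v=-18.513000/2.641969=-7.007274
k=3: u−w=-2.869000, u+w=-0.149000; √(b/2)=1.320984, √(2b)=2.641969; F=1.320984×(-2.869)=-3.789904, v=-0.149000/2.641969=-0.056397

0: F=-13.758053 v=-5.963355
1: F=5.126741 v=-15.700790
2: F=54.568548 v=-7.007274
3: F=-3.789904 v=-0.056397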